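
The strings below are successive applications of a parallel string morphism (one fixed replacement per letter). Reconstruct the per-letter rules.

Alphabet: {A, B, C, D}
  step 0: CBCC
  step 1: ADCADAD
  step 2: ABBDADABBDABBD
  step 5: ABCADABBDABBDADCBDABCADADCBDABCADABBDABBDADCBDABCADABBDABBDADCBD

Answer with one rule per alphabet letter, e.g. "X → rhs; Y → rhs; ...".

A->AB, B->C, C->AD, D->BD

  step 1 ⇒ step 2: ADCADAD ⇒ AB·BD·AD·AB·BD·AB·BD
    A ↦ AB
    C ↦ AD
    D ↦ BD
  step 0 ⇒ step 1: CBCC ⇒ AD·C·AD·AD
    B ↦ C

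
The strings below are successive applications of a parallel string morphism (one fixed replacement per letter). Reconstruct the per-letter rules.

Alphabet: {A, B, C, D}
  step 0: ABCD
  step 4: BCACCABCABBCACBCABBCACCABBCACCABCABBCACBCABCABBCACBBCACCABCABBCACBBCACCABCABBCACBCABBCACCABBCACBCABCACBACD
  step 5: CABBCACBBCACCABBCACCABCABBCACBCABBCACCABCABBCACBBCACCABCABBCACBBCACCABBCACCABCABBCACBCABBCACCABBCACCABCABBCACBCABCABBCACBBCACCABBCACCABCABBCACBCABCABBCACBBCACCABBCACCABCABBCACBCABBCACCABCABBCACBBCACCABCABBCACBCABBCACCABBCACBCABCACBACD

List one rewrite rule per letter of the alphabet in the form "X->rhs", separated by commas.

A->CAC, B->CAB, C->B, D->ACD

  step 4 ⇒ step 5: BCACCABCABBCACBCABBCACCABBCACCABCABBCACBCABCABBCACBBCACCABCABBCACBBCACCABCABBCACBCABBCACCABBCACBCABCACBACD ⇒ CAB·B·CAC·B·B·CAC·CAB·B·CAC·CAB·CAB·B·CAC·B·CAB·B·CAC·CAB·CAB·B·CAC·B·B·CAC·CAB·CAB·B·CAC·B·B·CAC·CAB·B·CAC·CAB·CAB·B·CAC·B·CAB·B·CAC·CAB·B·CAC·CAB·CAB·B·CAC·B·CAB·CAB·B·CAC·B·B·CAC·CAB·B·CAC·CAB·CAB·B·CAC·B·CAB·CAB·B·CAC·B·B·CAC·CAB·B·CAC·CAB·CAB·B·CAC·B·CAB·B·CAC·CAB·CAB·B·CAC·B·B·CAC·CAB·CAB·B·CAC·B·CAB·B·CAC·CAB·B·CAC·B·CAB·CAC·B·ACD
    A ↦ CAC
    B ↦ CAB
    C ↦ B
    D ↦ ACD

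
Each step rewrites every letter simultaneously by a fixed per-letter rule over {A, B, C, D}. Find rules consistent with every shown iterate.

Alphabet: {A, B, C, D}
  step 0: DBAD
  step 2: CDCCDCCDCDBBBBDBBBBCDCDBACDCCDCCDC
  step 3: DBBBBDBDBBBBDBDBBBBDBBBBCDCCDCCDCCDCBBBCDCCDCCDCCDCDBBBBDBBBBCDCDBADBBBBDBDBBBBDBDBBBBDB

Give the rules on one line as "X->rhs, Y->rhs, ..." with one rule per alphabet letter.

  step 2 ⇒ step 3: CDCCDCCDCDBBBBDBBBBCDCDBACDCCDCCDC ⇒ DB·BBB·DB·DB·BBB·DB·DB·BBB·DB·BBB·CDC·CDC·CDC·CDC·BBB·CDC·CDC·CDC·CDC·DB·BBB·DB·BBB·CDC·DBA·DB·BBB·DB·DB·BBB·DB·DB·BBB·DB
    A ↦ DBA
    B ↦ CDC
    C ↦ DB
    D ↦ BBB

A->DBA, B->CDC, C->DB, D->BBB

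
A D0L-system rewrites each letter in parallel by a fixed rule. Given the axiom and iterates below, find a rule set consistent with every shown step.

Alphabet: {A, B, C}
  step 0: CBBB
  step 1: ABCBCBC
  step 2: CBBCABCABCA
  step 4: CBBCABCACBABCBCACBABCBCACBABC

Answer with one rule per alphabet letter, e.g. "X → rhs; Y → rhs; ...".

  step 1 ⇒ step 2: ABCBCBC ⇒ CB·BC·A·BC·A·BC·A
    A ↦ CB
    B ↦ BC
    C ↦ A

A->CB, B->BC, C->A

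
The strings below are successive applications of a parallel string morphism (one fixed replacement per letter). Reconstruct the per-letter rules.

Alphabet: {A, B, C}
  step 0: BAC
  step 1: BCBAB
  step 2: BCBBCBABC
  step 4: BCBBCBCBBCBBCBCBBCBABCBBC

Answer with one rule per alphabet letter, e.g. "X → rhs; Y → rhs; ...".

A->BA, B->BC, C->B

  step 1 ⇒ step 2: BCBAB ⇒ BC·B·BC·BA·BC
    A ↦ BA
    B ↦ BC
    C ↦ B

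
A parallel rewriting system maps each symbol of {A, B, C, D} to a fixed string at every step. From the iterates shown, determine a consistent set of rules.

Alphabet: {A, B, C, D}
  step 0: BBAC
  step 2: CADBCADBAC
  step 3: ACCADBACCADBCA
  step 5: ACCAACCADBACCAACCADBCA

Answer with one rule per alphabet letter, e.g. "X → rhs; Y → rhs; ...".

A->C, B->DB, C->A, D->CA

  step 2 ⇒ step 3: CADBCADBAC ⇒ A·C·CA·DB·A·C·CA·DB·C·A
    A ↦ C
    B ↦ DB
    C ↦ A
    D ↦ CA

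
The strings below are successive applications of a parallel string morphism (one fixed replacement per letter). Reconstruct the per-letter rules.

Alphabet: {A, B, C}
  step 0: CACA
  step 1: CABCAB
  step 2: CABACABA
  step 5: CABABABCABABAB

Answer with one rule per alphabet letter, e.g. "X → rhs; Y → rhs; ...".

  step 1 ⇒ step 2: CABCAB ⇒ CA·B·A·CA·B·A
    A ↦ B
    B ↦ A
    C ↦ CA

A->B, B->A, C->CA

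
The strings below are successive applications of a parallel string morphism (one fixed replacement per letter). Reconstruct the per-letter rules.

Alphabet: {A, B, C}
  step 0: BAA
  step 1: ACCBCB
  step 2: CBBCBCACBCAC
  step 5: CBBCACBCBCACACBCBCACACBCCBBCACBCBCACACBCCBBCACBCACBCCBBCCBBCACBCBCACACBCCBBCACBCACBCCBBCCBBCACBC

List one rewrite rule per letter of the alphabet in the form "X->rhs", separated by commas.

  step 1 ⇒ step 2: ACCBCB ⇒ CB·BC·BC·AC·BC·AC
    A ↦ CB
    B ↦ AC
    C ↦ BC

A->CB, B->AC, C->BC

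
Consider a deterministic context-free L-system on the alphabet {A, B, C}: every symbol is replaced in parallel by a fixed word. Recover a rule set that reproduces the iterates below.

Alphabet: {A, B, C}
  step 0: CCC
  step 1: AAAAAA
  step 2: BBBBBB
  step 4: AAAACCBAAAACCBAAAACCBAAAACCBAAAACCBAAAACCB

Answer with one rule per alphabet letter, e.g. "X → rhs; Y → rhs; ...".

  step 1 ⇒ step 2: AAAAAA ⇒ B·B·B·B·B·B
    A ↦ B
    B ↦ CCB  (constrained at step 2)
  step 0 ⇒ step 1: CCC ⇒ AA·AA·AA
    C ↦ AA

A->B, B->CCB, C->AA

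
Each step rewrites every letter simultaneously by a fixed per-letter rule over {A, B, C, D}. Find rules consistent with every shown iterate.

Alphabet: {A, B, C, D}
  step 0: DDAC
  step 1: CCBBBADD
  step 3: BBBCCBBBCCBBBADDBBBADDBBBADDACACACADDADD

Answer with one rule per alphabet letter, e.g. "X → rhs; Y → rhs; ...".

  step 0 ⇒ step 1: DDAC ⇒ C·C·BBB·ADD
    A ↦ BBB
    C ↦ ADD
    D ↦ C
    B ↦ AC  (constrained at step 1)

A->BBB, B->AC, C->ADD, D->C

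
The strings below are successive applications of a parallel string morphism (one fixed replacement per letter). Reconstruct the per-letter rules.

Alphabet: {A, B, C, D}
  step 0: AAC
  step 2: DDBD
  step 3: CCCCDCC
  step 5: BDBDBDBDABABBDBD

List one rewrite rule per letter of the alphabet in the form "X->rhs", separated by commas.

A->B, B->D, C->AB, D->CC

  step 2 ⇒ step 3: DDBD ⇒ CC·CC·D·CC
    B ↦ D
    D ↦ CC
    A ↦ B  (constrained at step 0)
    C ↦ AB  (constrained at step 0)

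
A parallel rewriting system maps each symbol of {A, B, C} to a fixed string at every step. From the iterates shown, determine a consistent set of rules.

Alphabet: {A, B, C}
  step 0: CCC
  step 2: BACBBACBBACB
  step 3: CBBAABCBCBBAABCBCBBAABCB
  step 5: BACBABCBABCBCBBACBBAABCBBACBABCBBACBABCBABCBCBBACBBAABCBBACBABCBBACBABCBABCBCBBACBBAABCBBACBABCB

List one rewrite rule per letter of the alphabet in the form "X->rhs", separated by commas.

A->BA, B->CB, C->AB

  step 2 ⇒ step 3: BACBBACBBACB ⇒ CB·BA·AB·CB·CB·BA·AB·CB·CB·BA·AB·CB
    A ↦ BA
    B ↦ CB
    C ↦ AB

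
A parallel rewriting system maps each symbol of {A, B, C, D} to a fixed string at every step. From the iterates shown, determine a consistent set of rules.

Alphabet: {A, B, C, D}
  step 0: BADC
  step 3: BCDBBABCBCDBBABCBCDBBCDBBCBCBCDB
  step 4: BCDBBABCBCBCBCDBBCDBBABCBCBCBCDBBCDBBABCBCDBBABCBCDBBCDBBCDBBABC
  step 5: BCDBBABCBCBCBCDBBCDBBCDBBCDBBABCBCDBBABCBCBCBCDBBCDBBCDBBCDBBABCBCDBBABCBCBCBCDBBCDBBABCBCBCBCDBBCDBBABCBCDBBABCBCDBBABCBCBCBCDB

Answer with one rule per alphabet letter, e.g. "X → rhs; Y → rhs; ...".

  step 4 ⇒ step 5: BCDBBABCBCBCBCDBBCDBBABCBCBCBCDBBCDBBABCBCDBBABCBCDBBCDBBCDBBABC ⇒ BC·DB·BA·BC·BC·BC·BC·DB·BC·DB·BC·DB·BC·DB·BA·BC·BC·DB·BA·BC·BC·BC·BC·DB·BC·DB·BC·DB·BC·DB·BA·BC·BC·DB·BA·BC·BC·BC·BC·DB·BC·DB·BA·BC·BC·BC·BC·DB·BC·DB·BA·BC·BC·DB·BA·BC·BC·DB·BA·BC·BC·BC·BC·DB
    A ↦ BC
    B ↦ BC
    C ↦ DB
    D ↦ BA

A->BC, B->BC, C->DB, D->BA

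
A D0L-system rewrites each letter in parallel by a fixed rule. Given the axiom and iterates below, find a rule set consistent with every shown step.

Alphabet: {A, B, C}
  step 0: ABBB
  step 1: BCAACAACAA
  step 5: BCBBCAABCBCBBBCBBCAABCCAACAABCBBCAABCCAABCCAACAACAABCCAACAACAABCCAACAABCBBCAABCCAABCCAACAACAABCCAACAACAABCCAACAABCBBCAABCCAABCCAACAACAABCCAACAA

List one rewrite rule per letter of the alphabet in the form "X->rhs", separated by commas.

  step 0 ⇒ step 1: ABBB ⇒ B·CAA·CAA·CAA
    A ↦ B
    B ↦ CAA
    C ↦ BC  (constrained at step 1)

A->B, B->CAA, C->BC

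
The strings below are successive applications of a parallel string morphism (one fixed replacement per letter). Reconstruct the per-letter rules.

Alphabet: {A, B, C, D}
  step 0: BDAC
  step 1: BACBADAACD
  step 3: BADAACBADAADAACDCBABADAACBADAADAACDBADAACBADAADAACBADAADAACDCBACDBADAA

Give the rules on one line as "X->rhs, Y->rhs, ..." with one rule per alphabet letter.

  step 0 ⇒ step 1: BDAC ⇒ BA·CBA·DAA·CD
    A ↦ DAA
    B ↦ BA
    C ↦ CD
    D ↦ CBA

A->DAA, B->BA, C->CD, D->CBA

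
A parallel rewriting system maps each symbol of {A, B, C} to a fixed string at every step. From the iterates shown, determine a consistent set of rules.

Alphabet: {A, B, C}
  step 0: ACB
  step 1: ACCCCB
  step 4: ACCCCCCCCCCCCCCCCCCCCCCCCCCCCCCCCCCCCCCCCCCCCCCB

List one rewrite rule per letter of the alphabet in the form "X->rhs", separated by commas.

  step 0 ⇒ step 1: ACB ⇒ AC·CC·CB
    A ↦ AC
    B ↦ CB
    C ↦ CC

A->AC, B->CB, C->CC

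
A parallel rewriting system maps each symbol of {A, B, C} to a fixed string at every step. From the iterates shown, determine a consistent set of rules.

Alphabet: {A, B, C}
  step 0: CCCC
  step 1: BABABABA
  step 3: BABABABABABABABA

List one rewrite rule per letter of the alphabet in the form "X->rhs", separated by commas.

A->C, B->C, C->BA

  step 0 ⇒ step 1: CCCC ⇒ BA·BA·BA·BA
    C ↦ BA
    A ↦ C  (constrained at step 1)
    B ↦ C  (constrained at step 1)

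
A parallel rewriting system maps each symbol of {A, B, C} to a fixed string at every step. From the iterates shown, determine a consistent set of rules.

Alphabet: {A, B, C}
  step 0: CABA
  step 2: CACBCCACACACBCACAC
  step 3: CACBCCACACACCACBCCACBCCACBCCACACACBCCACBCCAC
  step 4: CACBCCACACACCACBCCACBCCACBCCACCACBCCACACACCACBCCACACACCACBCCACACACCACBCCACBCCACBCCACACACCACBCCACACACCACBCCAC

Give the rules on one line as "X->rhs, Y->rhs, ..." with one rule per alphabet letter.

A->BC, B->A, C->CAC

  step 3 ⇒ step 4: CACBCCACACACCACBCCACBCCACBCCACACACBCCACBCCAC ⇒ CAC·BC·CAC·A·CAC·CAC·BC·CAC·BC·CAC·BC·CAC·CAC·BC·CAC·A·CAC·CAC·BC·CAC·A·CAC·CAC·BC·CAC·A·CAC·CAC·BC·CAC·BC·CAC·BC·CAC·A·CAC·CAC·BC·CAC·A·CAC·CAC·BC·CAC
    A ↦ BC
    B ↦ A
    C ↦ CAC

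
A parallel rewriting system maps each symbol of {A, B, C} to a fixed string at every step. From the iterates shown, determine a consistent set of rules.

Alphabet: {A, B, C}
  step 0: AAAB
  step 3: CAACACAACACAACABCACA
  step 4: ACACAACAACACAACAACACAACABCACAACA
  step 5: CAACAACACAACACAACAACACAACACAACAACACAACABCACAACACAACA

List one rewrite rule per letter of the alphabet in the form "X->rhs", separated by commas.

A->CA, B->BC, C->A

  step 4 ⇒ step 5: ACACAACAACACAACAACACAACABCACAACA ⇒ CA·A·CA·A·CA·CA·A·CA·CA·A·CA·A·CA·CA·A·CA·CA·A·CA·A·CA·CA·A·CA·BC·A·CA·A·CA·CA·A·CA
    A ↦ CA
    B ↦ BC
    C ↦ A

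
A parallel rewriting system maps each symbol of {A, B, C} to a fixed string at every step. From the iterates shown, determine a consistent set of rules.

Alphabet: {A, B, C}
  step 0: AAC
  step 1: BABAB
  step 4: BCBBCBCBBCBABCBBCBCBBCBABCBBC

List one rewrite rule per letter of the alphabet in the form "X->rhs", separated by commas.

  step 0 ⇒ step 1: AAC ⇒ BA·BA·B
    A ↦ BA
    C ↦ B
    B ↦ BC  (constrained at step 1)

A->BA, B->BC, C->B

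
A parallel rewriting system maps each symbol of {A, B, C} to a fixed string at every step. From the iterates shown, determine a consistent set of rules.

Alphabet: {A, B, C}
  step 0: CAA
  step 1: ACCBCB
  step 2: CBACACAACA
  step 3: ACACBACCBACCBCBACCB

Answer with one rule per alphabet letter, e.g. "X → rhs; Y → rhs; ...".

  step 2 ⇒ step 3: CBACACAACA ⇒ AC·A·CB·AC·CB·AC·CB·CB·AC·CB
    A ↦ CB
    B ↦ A
    C ↦ AC

A->CB, B->A, C->AC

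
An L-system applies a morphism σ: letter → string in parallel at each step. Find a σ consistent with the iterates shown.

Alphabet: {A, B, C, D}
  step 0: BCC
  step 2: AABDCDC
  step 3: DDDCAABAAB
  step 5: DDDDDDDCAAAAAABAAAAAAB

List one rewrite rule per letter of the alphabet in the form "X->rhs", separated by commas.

A->D, B->DC, C->B, D->AA

  step 2 ⇒ step 3: AABDCDC ⇒ D·D·DC·AA·B·AA·B
    A ↦ D
    B ↦ DC
    C ↦ B
    D ↦ AA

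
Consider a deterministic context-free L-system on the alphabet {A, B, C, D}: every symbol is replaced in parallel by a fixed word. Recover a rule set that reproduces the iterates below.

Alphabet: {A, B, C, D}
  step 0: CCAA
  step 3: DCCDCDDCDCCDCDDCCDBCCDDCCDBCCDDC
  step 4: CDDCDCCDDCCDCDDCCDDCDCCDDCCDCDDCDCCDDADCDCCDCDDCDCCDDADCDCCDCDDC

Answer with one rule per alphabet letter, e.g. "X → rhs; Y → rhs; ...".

  step 3 ⇒ step 4: DCCDCDDCDCCDCDDCCDBCCDDCCDBCCDDC ⇒ CD·DC·DC·CD·DC·CD·CD·DC·CD·DC·DC·CD·DC·CD·CD·DC·DC·CD·DA·DC·DC·CD·CD·DC·DC·CD·DA·DC·DC·CD·CD·DC
    B ↦ DA
    C ↦ DC
    D ↦ CD
    A ↦ BC  (constrained at step 0)

A->BC, B->DA, C->DC, D->CD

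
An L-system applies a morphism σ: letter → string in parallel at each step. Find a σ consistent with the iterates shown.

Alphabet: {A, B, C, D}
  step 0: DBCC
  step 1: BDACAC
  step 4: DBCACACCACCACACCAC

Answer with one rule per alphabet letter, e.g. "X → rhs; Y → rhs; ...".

  step 0 ⇒ step 1: DBCC ⇒ B·D·AC·AC
    B ↦ D
    C ↦ AC
    D ↦ B
    A ↦ C  (constrained at step 1)

A->C, B->D, C->AC, D->B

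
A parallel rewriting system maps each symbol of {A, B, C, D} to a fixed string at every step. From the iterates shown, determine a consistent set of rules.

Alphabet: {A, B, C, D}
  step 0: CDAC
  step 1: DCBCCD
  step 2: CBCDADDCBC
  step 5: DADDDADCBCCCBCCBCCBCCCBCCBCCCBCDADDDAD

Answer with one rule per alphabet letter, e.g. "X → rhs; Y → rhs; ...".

  step 1 ⇒ step 2: DCBCCD ⇒ CBC·D·A·D·D·CBC
    B ↦ A
    C ↦ D
    D ↦ CBC
  step 0 ⇒ step 1: CDAC ⇒ D·CBC·C·D
    A ↦ C

A->C, B->A, C->D, D->CBC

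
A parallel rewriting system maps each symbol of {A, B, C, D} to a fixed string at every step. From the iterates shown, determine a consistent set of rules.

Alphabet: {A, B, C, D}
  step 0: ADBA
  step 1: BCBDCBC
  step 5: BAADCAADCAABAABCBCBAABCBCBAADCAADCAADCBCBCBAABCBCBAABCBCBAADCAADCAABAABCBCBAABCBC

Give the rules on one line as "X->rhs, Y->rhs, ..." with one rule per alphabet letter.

A->BC, B->DC, C->AA, D->B

  step 0 ⇒ step 1: ADBA ⇒ BC·B·DC·BC
    A ↦ BC
    B ↦ DC
    D ↦ B
    C ↦ AA  (constrained at step 1)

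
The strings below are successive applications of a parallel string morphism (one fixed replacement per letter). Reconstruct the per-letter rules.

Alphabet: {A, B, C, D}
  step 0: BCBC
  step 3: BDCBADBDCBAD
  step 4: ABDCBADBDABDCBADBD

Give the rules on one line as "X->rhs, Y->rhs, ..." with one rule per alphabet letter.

A->D, B->A, C->CB, D->BD

  step 3 ⇒ step 4: BDCBADBDCBAD ⇒ A·BD·CB·A·D·BD·A·BD·CB·A·D·BD
    A ↦ D
    B ↦ A
    C ↦ CB
    D ↦ BD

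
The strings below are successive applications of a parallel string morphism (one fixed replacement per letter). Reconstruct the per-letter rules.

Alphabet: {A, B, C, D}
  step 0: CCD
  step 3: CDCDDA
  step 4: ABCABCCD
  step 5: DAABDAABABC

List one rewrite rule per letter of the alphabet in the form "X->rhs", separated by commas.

A->D, B->A, C->AB, D->C

  step 4 ⇒ step 5: ABCABCCD ⇒ D·A·AB·D·A·AB·AB·C
    A ↦ D
    B ↦ A
    C ↦ AB
    D ↦ C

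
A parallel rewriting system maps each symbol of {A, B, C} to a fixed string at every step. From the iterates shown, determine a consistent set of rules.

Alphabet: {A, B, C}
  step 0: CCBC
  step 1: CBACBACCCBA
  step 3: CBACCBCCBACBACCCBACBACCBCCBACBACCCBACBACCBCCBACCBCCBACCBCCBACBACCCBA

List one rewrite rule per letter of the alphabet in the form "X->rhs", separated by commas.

A->BC, B->CC, C->CBA

  step 0 ⇒ step 1: CCBC ⇒ CBA·CBA·CC·CBA
    B ↦ CC
    C ↦ CBA
    A ↦ BC  (constrained at step 1)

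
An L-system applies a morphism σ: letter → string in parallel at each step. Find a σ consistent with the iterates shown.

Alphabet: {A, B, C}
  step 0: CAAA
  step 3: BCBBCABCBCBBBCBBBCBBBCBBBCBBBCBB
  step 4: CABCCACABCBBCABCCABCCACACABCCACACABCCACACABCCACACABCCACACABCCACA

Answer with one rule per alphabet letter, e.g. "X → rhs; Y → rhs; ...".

A->BB, B->CA, C->BC

  step 3 ⇒ step 4: BCBBCABCBCBBBCBBBCBBBCBBBCBBBCBB ⇒ CA·BC·CA·CA·BC·BB·CA·BC·CA·BC·CA·CA·CA·BC·CA·CA·CA·BC·CA·CA·CA·BC·CA·CA·CA·BC·CA·CA·CA·BC·CA·CA
    A ↦ BB
    B ↦ CA
    C ↦ BC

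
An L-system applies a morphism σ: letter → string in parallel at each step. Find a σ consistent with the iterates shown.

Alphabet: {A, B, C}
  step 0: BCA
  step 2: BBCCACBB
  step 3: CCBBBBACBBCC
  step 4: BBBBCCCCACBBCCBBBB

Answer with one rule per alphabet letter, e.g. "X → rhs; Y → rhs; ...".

  step 3 ⇒ step 4: CCBBBBACBBCC ⇒ BB·BB·C·C·C·C·AC·BB·C·C·BB·BB
    A ↦ AC
    B ↦ C
    C ↦ BB

A->AC, B->C, C->BB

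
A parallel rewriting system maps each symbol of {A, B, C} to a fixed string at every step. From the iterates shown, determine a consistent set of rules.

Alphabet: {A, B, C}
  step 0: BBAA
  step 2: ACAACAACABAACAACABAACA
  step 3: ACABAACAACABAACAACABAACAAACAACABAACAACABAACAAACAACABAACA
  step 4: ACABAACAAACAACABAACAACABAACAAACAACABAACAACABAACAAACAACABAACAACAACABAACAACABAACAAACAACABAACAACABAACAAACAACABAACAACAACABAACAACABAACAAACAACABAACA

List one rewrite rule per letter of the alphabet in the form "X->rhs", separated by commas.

  step 3 ⇒ step 4: ACABAACAACABAACAACABAACAAACAACABAACAACABAACAAACAACABAACA ⇒ ACA·BA·ACA·A·ACA·ACA·BA·ACA·ACA·BA·ACA·A·ACA·ACA·BA·ACA·ACA·BA·ACA·A·ACA·ACA·BA·ACA·ACA·ACA·BA·ACA·ACA·BA·ACA·A·ACA·ACA·BA·ACA·ACA·BA·ACA·A·ACA·ACA·BA·ACA·ACA·ACA·BA·ACA·ACA·BA·ACA·A·ACA·ACA·BA·ACA
    A ↦ ACA
    B ↦ A
    C ↦ BA

A->ACA, B->A, C->BA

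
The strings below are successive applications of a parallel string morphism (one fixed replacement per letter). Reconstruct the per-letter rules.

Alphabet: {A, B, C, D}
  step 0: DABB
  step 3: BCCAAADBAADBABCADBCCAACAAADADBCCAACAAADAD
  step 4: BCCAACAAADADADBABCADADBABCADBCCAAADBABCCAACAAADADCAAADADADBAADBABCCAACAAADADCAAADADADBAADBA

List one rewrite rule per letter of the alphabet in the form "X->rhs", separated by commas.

A->AD, B->BC, C->CAA, D->BA

  step 3 ⇒ step 4: BCCAAADBAADBABCADBCCAACAAADADBCCAACAAADAD ⇒ BC·CAA·CAA·AD·AD·AD·BA·BC·AD·AD·BA·BC·AD·BC·CAA·AD·BA·BC·CAA·CAA·AD·AD·CAA·AD·AD·AD·BA·AD·BA·BC·CAA·CAA·AD·AD·CAA·AD·AD·AD·BA·AD·BA
    A ↦ AD
    B ↦ BC
    C ↦ CAA
    D ↦ BA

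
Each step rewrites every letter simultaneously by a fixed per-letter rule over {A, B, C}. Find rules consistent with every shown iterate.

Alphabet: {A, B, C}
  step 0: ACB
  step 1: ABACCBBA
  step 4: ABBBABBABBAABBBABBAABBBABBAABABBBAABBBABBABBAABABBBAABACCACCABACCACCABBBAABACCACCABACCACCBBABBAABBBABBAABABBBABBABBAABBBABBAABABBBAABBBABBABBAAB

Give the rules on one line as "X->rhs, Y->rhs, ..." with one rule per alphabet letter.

  step 0 ⇒ step 1: ACB ⇒ AB·ACC·BBA
    A ↦ AB
    B ↦ BBA
    C ↦ ACC

A->AB, B->BBA, C->ACC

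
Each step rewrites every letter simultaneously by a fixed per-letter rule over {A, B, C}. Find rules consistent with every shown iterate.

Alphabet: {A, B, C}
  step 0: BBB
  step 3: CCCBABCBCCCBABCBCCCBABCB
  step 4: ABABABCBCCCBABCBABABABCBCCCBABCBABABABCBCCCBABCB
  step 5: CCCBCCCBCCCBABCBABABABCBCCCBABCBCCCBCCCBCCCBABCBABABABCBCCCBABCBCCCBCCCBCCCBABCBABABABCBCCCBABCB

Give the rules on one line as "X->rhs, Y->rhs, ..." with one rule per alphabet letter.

  step 4 ⇒ step 5: ABABABCBCCCBABCBABABABCBCCCBABCBABABABCBCCCBABCB ⇒ CC·CB·CC·CB·CC·CB·AB·CB·AB·AB·AB·CB·CC·CB·AB·CB·CC·CB·CC·CB·CC·CB·AB·CB·AB·AB·AB·CB·CC·CB·AB·CB·CC·CB·CC·CB·CC·CB·AB·CB·AB·AB·AB·CB·CC·CB·AB·CB
    A ↦ CC
    B ↦ CB
    C ↦ AB

A->CC, B->CB, C->AB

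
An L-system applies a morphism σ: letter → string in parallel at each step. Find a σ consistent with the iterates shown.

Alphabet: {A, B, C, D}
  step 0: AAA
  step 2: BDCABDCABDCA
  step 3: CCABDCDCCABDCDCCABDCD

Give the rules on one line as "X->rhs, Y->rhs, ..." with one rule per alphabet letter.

A->CD, B->C, C->BD, D->CA

  step 2 ⇒ step 3: BDCABDCABDCA ⇒ C·CA·BD·CD·C·CA·BD·CD·C·CA·BD·CD
    A ↦ CD
    B ↦ C
    C ↦ BD
    D ↦ CA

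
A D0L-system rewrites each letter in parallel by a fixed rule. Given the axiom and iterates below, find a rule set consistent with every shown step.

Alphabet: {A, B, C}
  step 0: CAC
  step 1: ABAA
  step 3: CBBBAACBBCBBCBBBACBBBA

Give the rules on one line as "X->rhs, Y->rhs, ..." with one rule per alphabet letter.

A->BA, B->CBB, C->A

  step 0 ⇒ step 1: CAC ⇒ A·BA·A
    A ↦ BA
    C ↦ A
    B ↦ CBB  (constrained at step 1)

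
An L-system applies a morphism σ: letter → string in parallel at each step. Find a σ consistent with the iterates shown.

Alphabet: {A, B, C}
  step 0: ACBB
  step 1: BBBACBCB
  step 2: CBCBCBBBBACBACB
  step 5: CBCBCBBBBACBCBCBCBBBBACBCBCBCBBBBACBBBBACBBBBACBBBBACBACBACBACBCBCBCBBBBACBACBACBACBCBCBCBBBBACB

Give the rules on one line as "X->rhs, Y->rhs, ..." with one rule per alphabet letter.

  step 1 ⇒ step 2: BBBACBCB ⇒ CB·CB·CB·BBB·A·CB·A·CB
    A ↦ BBB
    B ↦ CB
    C ↦ A

A->BBB, B->CB, C->A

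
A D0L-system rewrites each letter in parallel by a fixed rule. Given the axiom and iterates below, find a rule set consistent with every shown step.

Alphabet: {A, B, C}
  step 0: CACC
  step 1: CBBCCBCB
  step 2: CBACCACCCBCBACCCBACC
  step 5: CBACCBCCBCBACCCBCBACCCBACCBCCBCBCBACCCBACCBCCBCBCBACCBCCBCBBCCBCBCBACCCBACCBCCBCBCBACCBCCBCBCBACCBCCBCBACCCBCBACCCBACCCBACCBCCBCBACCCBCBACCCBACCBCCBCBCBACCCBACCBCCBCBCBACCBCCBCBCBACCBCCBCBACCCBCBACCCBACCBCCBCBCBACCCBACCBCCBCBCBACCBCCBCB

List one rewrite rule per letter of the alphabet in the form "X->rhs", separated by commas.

A->BC, B->ACC, C->CB

  step 1 ⇒ step 2: CBBCCBCB ⇒ CB·ACC·ACC·CB·CB·ACC·CB·ACC
    B ↦ ACC
    C ↦ CB
  step 0 ⇒ step 1: CACC ⇒ CB·BC·CB·CB
    A ↦ BC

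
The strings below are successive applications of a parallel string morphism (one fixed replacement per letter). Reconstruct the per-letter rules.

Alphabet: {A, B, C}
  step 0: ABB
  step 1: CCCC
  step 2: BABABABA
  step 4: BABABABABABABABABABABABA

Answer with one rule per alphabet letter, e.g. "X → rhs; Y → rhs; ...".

A->CC, B->C, C->BA

  step 1 ⇒ step 2: CCCC ⇒ BA·BA·BA·BA
    C ↦ BA
  step 0 ⇒ step 1: ABB ⇒ CC·C·C
    A ↦ CC
  step 0 ⇒ step 1: ABB ⇒ CC·C·C
    B ↦ C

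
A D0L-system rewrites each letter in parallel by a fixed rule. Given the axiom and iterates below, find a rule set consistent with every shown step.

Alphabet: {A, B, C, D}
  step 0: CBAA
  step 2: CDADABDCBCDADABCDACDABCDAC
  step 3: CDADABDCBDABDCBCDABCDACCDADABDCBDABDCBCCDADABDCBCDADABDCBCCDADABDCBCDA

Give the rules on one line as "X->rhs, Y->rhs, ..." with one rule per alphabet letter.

A->DCB, B->C, C->CDA, D->DAB

  step 2 ⇒ step 3: CDADABDCBCDADABCDACDABCDAC ⇒ CDA·DAB·DCB·DAB·DCB·C·DAB·CDA·C·CDA·DAB·DCB·DAB·DCB·C·CDA·DAB·DCB·CDA·DAB·DCB·C·CDA·DAB·DCB·CDA
    A ↦ DCB
    B ↦ C
    C ↦ CDA
    D ↦ DAB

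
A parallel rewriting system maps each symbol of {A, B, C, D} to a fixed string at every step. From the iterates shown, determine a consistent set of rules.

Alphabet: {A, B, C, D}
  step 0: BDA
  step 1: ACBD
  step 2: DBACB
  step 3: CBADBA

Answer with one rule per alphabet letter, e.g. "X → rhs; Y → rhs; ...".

A->D, B->A, C->B, D->CB

  step 2 ⇒ step 3: DBACB ⇒ CB·A·D·B·A
    A ↦ D
    B ↦ A
    C ↦ B
    D ↦ CB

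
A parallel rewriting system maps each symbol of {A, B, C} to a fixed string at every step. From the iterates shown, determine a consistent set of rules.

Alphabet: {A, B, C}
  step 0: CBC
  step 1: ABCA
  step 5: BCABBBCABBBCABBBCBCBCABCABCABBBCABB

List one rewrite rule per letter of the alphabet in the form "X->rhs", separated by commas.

A->BB, B->BC, C->A

  step 0 ⇒ step 1: CBC ⇒ A·BC·A
    B ↦ BC
    C ↦ A
    A ↦ BB  (constrained at step 1)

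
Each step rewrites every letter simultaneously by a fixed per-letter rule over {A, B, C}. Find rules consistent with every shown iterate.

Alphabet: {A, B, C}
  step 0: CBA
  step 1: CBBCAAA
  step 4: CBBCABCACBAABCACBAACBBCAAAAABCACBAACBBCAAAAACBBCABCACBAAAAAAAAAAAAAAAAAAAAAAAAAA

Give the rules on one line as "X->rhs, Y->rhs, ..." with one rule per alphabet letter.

A->AA, B->BCA, C->CB

  step 0 ⇒ step 1: CBA ⇒ CB·BCA·AA
    A ↦ AA
    B ↦ BCA
    C ↦ CB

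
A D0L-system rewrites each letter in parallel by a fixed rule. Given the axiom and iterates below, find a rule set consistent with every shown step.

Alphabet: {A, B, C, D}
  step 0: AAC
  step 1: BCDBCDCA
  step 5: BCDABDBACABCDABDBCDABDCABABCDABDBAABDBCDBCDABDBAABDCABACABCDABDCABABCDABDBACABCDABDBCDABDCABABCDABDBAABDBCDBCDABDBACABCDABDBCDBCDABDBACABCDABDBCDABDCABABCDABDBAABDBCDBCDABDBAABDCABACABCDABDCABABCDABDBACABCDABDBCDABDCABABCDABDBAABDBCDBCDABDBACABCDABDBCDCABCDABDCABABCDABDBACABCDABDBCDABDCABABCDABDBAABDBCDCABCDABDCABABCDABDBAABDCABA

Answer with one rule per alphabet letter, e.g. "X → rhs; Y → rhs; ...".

A->BCD, B->ABD, C->CA, D->BA

  step 0 ⇒ step 1: AAC ⇒ BCD·BCD·CA
    A ↦ BCD
    C ↦ CA
    B ↦ ABD  (constrained at step 1)
    D ↦ BA  (constrained at step 1)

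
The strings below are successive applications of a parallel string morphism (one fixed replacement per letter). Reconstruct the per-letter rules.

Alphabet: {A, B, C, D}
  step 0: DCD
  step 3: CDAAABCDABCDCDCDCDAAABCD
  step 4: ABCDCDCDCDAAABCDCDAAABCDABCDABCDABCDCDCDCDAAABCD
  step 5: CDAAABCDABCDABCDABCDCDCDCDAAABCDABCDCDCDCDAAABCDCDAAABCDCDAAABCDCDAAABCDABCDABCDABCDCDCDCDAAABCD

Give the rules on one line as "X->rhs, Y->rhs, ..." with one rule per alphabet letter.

A->CD, B->AA, C->AB, D->CD

  step 4 ⇒ step 5: ABCDCDCDCDAAABCDCDAAABCDABCDABCDABCDCDCDCDAAABCD ⇒ CD·AA·AB·CD·AB·CD·AB·CD·AB·CD·CD·CD·CD·AA·AB·CD·AB·CD·CD·CD·CD·AA·AB·CD·CD·AA·AB·CD·CD·AA·AB·CD·CD·AA·AB·CD·AB·CD·AB·CD·AB·CD·CD·CD·CD·AA·AB·CD
    A ↦ CD
    B ↦ AA
    C ↦ AB
    D ↦ CD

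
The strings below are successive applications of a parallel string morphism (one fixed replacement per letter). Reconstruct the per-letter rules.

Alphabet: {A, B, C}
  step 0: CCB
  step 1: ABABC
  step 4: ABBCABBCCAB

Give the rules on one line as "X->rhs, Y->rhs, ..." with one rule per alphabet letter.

A->B, B->C, C->AB

  step 0 ⇒ step 1: CCB ⇒ AB·AB·C
    B ↦ C
    C ↦ AB
    A ↦ B  (constrained at step 1)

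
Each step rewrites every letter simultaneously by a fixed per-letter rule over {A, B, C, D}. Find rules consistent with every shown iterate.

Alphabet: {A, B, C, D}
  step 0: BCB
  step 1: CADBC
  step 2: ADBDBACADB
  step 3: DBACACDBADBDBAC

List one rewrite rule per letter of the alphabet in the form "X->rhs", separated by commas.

  step 2 ⇒ step 3: ADBDBACADB ⇒ DB·A·C·A·C·DB·ADB·DB·A·C
    A ↦ DB
    B ↦ C
    C ↦ ADB
    D ↦ A

A->DB, B->C, C->ADB, D->A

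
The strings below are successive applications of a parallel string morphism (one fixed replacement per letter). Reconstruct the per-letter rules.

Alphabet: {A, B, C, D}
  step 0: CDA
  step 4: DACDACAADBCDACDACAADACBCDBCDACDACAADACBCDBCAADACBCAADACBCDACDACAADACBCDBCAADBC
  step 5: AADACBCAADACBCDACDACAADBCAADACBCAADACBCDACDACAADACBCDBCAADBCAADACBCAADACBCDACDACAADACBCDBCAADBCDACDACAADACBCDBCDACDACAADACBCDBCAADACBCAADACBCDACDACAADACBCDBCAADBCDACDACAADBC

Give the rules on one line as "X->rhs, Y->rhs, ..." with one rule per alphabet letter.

  step 4 ⇒ step 5: DACDACAADBCDACDACAADACBCDBCDACDACAADACBCDBCAADACBCAADACBCDACDACAADACBCDBCAADBC ⇒ AA·DAC·BC·AA·DAC·BC·DAC·DAC·AA·D·BC·AA·DAC·BC·AA·DAC·BC·DAC·DAC·AA·DAC·BC·D·BC·AA·D·BC·AA·DAC·BC·AA·DAC·BC·DAC·DAC·AA·DAC·BC·D·BC·AA·D·BC·DAC·DAC·AA·DAC·BC·D·BC·DAC·DAC·AA·DAC·BC·D·BC·AA·DAC·BC·AA·DAC·BC·DAC·DAC·AA·DAC·BC·D·BC·AA·D·BC·DAC·DAC·AA·D·BC
    A ↦ DAC
    B ↦ D
    C ↦ BC
    D ↦ AA

A->DAC, B->D, C->BC, D->AA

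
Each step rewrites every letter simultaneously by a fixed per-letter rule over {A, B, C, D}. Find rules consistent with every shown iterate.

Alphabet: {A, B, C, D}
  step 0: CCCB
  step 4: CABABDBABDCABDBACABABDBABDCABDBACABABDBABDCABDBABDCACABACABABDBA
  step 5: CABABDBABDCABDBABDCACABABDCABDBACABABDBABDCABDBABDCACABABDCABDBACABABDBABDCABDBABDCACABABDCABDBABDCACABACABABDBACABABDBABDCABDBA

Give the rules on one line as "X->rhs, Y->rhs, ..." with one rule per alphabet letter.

A->BA, B->BD, C->CA, D->CA

  step 4 ⇒ step 5: CABABDBABDCABDBACABABDBABDCABDBACABABDBABDCABDBABDCACABACABABDBA ⇒ CA·BA·BD·BA·BD·CA·BD·BA·BD·CA·CA·BA·BD·CA·BD·BA·CA·BA·BD·BA·BD·CA·BD·BA·BD·CA·CA·BA·BD·CA·BD·BA·CA·BA·BD·BA·BD·CA·BD·BA·BD·CA·CA·BA·BD·CA·BD·BA·BD·CA·CA·BA·CA·BA·BD·BA·CA·BA·BD·BA·BD·CA·BD·BA
    A ↦ BA
    B ↦ BD
    C ↦ CA
    D ↦ CA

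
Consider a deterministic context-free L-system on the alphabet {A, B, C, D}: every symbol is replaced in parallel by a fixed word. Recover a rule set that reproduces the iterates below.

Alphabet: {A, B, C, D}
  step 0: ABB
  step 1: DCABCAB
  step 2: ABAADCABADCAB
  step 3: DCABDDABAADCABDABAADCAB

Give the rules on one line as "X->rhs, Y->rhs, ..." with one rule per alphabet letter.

A->D, B->CAB, C->A, D->ABA

  step 2 ⇒ step 3: ABAADCABADCAB ⇒ D·CAB·D·D·ABA·A·D·CAB·D·ABA·A·D·CAB
    A ↦ D
    B ↦ CAB
    C ↦ A
    D ↦ ABA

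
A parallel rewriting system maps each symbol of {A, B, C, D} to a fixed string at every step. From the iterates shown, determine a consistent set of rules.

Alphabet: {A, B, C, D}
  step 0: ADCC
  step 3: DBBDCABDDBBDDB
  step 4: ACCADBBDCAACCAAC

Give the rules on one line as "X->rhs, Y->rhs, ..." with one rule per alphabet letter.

A->BD, B->C, C->DB, D->A

  step 3 ⇒ step 4: DBBDCABDDBBDDB ⇒ A·C·C·A·DB·BD·C·A·A·C·C·A·A·C
    A ↦ BD
    B ↦ C
    C ↦ DB
    D ↦ A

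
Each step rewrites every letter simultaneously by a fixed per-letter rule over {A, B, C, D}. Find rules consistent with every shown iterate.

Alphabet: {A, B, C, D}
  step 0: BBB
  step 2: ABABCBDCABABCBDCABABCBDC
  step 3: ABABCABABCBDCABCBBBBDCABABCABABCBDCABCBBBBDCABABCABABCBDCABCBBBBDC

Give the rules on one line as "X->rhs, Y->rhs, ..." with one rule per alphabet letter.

A->AB, B->ABC, C->BDC, D->BBB

  step 2 ⇒ step 3: ABABCBDCABABCBDCABABCBDC ⇒ AB·ABC·AB·ABC·BDC·ABC·BBB·BDC·AB·ABC·AB·ABC·BDC·ABC·BBB·BDC·AB·ABC·AB·ABC·BDC·ABC·BBB·BDC
    A ↦ AB
    B ↦ ABC
    C ↦ BDC
    D ↦ BBB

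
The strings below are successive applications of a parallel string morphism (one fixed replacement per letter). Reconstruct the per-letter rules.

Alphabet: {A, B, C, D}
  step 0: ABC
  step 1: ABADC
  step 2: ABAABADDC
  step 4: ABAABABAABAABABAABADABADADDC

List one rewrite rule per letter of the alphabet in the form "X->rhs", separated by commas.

A->AB, B->A, C->DC, D->AD

  step 1 ⇒ step 2: ABADC ⇒ AB·A·AB·AD·DC
    A ↦ AB
    B ↦ A
    C ↦ DC
    D ↦ AD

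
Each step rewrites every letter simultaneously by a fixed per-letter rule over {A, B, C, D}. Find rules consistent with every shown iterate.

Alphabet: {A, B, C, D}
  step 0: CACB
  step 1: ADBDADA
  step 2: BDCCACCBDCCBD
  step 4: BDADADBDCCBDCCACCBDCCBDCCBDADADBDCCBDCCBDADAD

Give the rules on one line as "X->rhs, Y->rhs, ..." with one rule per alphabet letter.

  step 1 ⇒ step 2: ADBDADA ⇒ BD·CC·A·CC·BD·CC·BD
    A ↦ BD
    B ↦ A
    D ↦ CC
  step 0 ⇒ step 1: CACB ⇒ AD·BD·AD·A
    C ↦ AD

A->BD, B->A, C->AD, D->CC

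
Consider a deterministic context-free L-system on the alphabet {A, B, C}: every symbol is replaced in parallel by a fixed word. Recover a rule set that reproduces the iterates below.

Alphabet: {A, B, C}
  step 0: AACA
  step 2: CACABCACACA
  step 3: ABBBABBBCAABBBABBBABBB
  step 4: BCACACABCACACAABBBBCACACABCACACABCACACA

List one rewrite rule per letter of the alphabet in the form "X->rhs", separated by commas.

  step 3 ⇒ step 4: ABBBABBBCAABBBABBBABBB ⇒ B·CA·CA·CA·B·CA·CA·CA·ABB·B·B·CA·CA·CA·B·CA·CA·CA·B·CA·CA·CA
    A ↦ B
    B ↦ CA
    C ↦ ABB

A->B, B->CA, C->ABB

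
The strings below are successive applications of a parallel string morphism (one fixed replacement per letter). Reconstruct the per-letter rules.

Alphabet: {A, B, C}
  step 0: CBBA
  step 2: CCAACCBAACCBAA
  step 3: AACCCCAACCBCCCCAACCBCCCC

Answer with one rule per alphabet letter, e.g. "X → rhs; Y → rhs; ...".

  step 2 ⇒ step 3: CCAACCBAACCBAA ⇒ A·A·CC·CC·A·A·CCB·CC·CC·A·A·CCB·CC·CC
    A ↦ CC
    B ↦ CCB
    C ↦ A

A->CC, B->CCB, C->A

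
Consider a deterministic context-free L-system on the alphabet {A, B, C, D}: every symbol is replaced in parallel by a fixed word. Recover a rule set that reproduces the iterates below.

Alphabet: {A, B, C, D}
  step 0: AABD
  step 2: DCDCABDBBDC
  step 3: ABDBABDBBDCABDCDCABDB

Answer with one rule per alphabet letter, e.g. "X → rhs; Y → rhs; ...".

  step 2 ⇒ step 3: DCDCABDBBDC ⇒ AB·DB·AB·DB·B·DC·AB·DC·DC·AB·DB
    A ↦ B
    B ↦ DC
    C ↦ DB
    D ↦ AB

A->B, B->DC, C->DB, D->AB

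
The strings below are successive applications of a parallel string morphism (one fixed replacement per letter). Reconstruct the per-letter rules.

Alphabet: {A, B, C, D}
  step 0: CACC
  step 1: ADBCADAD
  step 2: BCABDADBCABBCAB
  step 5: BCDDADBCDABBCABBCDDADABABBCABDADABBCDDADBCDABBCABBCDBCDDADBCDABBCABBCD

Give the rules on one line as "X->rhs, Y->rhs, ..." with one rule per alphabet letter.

  step 1 ⇒ step 2: ADBCADAD ⇒ BC·AB·D·AD·BC·AB·BC·AB
    A ↦ BC
    B ↦ D
    C ↦ AD
    D ↦ AB

A->BC, B->D, C->AD, D->AB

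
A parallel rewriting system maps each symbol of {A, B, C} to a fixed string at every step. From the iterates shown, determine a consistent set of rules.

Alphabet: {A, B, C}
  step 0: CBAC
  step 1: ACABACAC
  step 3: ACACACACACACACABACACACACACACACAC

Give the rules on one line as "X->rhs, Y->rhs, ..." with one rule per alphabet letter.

  step 0 ⇒ step 1: CBAC ⇒ AC·AB·AC·AC
    A ↦ AC
    B ↦ AB
    C ↦ AC

A->AC, B->AB, C->AC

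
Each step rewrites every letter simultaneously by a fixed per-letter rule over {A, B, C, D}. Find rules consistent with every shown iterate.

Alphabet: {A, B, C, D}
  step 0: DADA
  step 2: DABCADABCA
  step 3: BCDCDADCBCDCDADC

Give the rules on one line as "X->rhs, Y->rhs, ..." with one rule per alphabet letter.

  step 2 ⇒ step 3: DABCADABCA ⇒ BC·DC·D·A·DC·BC·DC·D·A·DC
    A ↦ DC
    B ↦ D
    C ↦ A
    D ↦ BC

A->DC, B->D, C->A, D->BC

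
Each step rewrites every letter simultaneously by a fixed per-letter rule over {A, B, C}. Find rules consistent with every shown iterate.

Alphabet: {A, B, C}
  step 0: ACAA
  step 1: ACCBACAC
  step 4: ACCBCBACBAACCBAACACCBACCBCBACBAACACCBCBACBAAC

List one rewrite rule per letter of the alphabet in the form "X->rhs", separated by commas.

A->AC, B->A, C->CB

  step 0 ⇒ step 1: ACAA ⇒ AC·CB·AC·AC
    A ↦ AC
    C ↦ CB
    B ↦ A  (constrained at step 1)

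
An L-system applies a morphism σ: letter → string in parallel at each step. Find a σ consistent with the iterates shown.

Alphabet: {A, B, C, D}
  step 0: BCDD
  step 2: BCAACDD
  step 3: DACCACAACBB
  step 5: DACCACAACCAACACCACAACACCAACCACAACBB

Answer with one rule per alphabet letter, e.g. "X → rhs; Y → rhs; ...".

  step 2 ⇒ step 3: BCAACDD ⇒ D·AC·CA·CA·AC·B·B
    A ↦ CA
    B ↦ D
    C ↦ AC
    D ↦ B

A->CA, B->D, C->AC, D->B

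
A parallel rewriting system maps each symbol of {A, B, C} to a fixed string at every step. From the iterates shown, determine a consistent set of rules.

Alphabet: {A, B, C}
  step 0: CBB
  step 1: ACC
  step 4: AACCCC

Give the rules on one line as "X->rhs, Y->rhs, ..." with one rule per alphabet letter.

  step 0 ⇒ step 1: CBB ⇒ A·C·C
    B ↦ C
    C ↦ A
    A ↦ BB  (constrained at step 1)

A->BB, B->C, C->A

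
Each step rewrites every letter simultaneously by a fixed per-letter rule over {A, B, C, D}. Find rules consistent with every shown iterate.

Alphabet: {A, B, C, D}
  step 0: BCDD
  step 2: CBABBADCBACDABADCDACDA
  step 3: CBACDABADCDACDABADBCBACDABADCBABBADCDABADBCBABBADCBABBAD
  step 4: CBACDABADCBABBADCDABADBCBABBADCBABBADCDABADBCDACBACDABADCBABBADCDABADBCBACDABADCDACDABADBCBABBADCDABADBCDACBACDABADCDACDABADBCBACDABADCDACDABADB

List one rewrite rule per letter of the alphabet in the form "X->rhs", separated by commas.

A->BAD, B->CDA, C->CBA, D->B

  step 3 ⇒ step 4: CBACDABADCDACDABADBCBACDABADCBABBADCDABADBCBABBADCBABBAD ⇒ CBA·CDA·BAD·CBA·B·BAD·CDA·BAD·B·CBA·B·BAD·CBA·B·BAD·CDA·BAD·B·CDA·CBA·CDA·BAD·CBA·B·BAD·CDA·BAD·B·CBA·CDA·BAD·CDA·CDA·BAD·B·CBA·B·BAD·CDA·BAD·B·CDA·CBA·CDA·BAD·CDA·CDA·BAD·B·CBA·CDA·BAD·CDA·CDA·BAD·B
    A ↦ BAD
    B ↦ CDA
    C ↦ CBA
    D ↦ B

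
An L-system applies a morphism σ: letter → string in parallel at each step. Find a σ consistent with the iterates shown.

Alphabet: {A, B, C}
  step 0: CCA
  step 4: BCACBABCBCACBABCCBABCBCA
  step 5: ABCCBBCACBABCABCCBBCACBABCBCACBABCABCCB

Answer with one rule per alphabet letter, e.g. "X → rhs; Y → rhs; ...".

A->CB, B->A, C->BC

  step 4 ⇒ step 5: BCACBABCBCACBABCCBABCBCA ⇒ A·BC·CB·BC·A·CB·A·BC·A·BC·CB·BC·A·CB·A·BC·BC·A·CB·A·BC·A·BC·CB
    A ↦ CB
    B ↦ A
    C ↦ BC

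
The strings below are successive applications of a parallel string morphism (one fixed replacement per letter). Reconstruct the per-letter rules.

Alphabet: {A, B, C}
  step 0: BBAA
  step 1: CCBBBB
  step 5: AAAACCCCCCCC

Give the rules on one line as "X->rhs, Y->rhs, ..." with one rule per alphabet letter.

  step 0 ⇒ step 1: BBAA ⇒ C·C·BB·BB
    A ↦ BB
    B ↦ C
    C ↦ A  (constrained at step 1)

A->BB, B->C, C->A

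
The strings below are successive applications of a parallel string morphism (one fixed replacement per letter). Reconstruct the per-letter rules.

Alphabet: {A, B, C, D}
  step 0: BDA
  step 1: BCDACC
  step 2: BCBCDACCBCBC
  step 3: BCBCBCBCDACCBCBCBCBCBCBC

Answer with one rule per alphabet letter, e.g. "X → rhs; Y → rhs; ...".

A->CC, B->BC, C->BC, D->DA

  step 2 ⇒ step 3: BCBCDACCBCBC ⇒ BC·BC·BC·BC·DA·CC·BC·BC·BC·BC·BC·BC
    A ↦ CC
    B ↦ BC
    C ↦ BC
    D ↦ DA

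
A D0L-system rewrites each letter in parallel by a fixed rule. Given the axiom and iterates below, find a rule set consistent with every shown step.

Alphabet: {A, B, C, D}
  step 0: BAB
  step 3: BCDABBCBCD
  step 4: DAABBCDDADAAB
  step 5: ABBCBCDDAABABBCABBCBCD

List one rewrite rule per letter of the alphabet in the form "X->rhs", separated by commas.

A->BC, B->D, C->A, D->AB

  step 4 ⇒ step 5: DAABBCDDADAAB ⇒ AB·BC·BC·D·D·A·AB·AB·BC·AB·BC·BC·D
    A ↦ BC
    B ↦ D
    C ↦ A
    D ↦ AB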